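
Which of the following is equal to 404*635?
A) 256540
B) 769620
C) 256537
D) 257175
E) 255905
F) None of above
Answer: A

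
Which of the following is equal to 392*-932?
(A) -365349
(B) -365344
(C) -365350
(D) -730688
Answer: B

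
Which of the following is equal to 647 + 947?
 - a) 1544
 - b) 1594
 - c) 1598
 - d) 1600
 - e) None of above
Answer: b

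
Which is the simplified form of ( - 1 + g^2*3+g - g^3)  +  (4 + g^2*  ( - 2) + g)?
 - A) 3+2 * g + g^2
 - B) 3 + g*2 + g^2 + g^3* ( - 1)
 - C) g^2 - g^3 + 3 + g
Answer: B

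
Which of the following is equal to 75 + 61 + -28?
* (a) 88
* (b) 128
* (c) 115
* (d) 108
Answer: d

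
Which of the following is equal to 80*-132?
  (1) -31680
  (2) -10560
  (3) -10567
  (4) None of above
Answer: 2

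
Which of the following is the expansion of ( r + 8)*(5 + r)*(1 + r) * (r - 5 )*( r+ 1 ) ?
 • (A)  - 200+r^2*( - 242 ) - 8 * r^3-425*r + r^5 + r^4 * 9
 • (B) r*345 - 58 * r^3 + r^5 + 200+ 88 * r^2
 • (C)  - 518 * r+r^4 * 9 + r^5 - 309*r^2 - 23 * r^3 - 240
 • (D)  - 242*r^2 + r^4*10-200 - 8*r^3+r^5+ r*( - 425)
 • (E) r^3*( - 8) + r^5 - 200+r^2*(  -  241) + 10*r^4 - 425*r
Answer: D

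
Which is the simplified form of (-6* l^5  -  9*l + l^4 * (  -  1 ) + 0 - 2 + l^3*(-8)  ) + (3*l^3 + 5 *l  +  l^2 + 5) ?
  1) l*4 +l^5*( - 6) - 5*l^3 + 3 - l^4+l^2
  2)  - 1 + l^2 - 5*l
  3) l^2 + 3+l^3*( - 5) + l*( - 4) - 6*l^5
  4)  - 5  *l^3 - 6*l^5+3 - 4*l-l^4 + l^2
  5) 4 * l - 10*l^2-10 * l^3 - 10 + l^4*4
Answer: 4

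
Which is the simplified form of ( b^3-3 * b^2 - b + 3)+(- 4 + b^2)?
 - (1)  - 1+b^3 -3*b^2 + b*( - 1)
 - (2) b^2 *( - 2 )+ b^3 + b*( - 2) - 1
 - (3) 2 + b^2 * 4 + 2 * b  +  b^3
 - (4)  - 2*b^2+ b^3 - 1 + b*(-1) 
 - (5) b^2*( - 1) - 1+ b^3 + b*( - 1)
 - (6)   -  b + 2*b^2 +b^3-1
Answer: 4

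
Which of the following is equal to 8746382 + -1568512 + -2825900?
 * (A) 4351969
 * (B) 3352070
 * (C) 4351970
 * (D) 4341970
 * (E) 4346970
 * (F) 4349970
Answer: C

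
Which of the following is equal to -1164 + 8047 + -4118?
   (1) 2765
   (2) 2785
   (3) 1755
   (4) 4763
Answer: 1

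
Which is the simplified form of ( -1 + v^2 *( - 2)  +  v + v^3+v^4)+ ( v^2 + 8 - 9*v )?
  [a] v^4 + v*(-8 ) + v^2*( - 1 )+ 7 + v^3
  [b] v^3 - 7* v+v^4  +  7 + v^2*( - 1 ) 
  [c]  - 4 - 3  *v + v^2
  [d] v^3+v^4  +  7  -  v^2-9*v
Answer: a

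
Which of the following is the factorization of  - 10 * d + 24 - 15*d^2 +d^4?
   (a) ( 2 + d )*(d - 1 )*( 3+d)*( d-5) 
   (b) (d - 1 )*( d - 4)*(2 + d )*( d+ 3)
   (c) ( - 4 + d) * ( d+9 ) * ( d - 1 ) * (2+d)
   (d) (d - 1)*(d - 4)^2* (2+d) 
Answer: b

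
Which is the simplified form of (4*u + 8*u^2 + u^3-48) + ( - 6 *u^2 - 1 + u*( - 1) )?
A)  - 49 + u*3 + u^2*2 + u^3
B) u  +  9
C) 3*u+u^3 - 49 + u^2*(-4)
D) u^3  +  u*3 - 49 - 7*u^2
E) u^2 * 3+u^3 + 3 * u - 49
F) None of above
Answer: A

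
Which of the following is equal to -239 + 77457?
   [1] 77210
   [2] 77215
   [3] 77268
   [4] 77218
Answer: 4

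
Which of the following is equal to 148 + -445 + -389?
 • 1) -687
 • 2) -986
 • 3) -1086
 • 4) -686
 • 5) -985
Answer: 4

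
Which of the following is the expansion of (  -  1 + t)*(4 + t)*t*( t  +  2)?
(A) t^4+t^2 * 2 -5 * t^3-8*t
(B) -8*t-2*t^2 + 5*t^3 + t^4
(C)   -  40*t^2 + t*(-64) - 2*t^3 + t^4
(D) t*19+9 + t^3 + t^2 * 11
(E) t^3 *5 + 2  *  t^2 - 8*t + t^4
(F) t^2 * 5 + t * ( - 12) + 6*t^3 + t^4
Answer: E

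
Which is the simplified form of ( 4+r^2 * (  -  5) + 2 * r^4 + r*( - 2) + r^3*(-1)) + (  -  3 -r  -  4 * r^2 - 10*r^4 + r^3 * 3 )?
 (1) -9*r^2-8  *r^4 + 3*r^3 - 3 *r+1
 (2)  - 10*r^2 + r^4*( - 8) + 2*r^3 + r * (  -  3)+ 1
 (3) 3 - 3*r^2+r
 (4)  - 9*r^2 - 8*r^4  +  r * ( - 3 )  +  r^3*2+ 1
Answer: 4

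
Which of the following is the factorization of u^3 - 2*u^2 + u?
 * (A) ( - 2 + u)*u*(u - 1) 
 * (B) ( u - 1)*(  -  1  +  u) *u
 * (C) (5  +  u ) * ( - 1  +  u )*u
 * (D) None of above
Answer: B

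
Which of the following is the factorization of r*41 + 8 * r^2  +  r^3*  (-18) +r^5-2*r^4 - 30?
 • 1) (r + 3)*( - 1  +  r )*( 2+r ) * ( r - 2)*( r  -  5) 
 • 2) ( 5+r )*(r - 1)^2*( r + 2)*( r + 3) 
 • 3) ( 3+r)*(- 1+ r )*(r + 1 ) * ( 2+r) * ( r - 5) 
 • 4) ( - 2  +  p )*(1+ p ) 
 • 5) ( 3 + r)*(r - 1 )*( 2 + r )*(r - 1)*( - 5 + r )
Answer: 5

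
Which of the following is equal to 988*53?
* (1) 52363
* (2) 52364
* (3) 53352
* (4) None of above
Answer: 2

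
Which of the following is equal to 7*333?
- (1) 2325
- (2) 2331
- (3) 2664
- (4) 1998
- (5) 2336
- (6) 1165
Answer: 2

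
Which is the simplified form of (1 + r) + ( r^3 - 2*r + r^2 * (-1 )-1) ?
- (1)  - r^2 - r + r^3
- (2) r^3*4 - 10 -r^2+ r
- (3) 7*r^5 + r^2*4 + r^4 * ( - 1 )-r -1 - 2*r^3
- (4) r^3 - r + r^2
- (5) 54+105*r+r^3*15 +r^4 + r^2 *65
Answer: 1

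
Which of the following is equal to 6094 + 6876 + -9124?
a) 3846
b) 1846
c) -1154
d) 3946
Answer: a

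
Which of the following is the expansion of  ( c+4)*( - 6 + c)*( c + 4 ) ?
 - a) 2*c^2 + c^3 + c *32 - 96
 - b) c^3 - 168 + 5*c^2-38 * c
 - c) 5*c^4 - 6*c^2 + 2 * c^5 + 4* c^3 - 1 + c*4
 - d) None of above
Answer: d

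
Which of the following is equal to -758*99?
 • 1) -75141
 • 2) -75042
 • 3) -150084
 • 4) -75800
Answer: 2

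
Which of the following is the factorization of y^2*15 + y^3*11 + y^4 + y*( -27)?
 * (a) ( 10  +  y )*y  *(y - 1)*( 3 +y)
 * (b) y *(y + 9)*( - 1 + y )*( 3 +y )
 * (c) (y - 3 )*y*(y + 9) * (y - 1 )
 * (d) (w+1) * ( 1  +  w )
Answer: b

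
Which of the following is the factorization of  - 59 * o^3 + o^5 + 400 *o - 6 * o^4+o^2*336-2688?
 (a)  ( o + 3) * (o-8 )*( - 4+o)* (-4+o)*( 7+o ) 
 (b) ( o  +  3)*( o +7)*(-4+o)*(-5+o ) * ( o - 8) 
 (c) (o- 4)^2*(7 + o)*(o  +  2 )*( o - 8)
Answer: a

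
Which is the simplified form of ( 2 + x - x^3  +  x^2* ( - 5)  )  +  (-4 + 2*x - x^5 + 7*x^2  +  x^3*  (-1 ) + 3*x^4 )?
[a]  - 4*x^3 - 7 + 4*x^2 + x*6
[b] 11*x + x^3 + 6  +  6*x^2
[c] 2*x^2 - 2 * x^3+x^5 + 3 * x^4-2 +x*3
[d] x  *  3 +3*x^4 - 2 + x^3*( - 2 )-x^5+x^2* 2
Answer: d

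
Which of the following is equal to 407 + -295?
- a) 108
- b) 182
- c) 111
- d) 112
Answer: d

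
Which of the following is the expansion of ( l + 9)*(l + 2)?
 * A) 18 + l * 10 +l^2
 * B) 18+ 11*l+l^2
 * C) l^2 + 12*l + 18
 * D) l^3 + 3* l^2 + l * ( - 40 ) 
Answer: B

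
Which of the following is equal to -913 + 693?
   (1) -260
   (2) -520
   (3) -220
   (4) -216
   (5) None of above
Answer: 3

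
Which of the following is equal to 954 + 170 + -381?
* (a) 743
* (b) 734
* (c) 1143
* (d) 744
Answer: a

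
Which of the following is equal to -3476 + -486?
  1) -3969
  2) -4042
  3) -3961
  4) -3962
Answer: 4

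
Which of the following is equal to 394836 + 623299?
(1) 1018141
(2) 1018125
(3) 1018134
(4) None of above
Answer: 4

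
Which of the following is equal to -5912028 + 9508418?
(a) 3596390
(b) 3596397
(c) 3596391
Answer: a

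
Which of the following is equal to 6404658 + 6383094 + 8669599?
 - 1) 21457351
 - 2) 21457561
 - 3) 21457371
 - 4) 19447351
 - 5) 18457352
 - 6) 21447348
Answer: 1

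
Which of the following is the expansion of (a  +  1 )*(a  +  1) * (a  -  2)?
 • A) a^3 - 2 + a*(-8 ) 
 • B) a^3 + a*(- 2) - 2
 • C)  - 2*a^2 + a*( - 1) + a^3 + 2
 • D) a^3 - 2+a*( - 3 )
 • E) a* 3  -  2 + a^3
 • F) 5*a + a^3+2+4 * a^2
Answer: D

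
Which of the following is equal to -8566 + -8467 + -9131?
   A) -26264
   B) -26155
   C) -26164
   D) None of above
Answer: C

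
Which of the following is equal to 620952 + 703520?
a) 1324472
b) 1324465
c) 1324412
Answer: a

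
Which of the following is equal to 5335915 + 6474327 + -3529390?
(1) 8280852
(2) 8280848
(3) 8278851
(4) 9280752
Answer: 1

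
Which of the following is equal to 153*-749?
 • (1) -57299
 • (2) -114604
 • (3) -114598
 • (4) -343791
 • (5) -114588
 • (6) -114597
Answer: 6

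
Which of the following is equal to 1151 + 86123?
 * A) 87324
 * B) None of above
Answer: B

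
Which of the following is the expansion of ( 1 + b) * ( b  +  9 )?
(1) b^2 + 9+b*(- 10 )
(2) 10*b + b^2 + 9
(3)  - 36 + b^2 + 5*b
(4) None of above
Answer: 2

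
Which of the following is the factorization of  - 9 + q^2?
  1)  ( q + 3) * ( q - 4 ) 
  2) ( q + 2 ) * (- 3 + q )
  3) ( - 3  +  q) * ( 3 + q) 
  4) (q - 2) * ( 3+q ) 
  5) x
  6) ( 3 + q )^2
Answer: 3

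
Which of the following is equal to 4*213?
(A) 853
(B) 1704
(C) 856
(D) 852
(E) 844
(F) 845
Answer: D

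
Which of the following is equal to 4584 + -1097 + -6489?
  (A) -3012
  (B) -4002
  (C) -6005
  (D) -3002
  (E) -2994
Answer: D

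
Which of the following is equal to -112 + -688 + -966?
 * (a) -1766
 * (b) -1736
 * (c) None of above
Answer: a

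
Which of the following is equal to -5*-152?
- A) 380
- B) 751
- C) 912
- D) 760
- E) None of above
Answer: D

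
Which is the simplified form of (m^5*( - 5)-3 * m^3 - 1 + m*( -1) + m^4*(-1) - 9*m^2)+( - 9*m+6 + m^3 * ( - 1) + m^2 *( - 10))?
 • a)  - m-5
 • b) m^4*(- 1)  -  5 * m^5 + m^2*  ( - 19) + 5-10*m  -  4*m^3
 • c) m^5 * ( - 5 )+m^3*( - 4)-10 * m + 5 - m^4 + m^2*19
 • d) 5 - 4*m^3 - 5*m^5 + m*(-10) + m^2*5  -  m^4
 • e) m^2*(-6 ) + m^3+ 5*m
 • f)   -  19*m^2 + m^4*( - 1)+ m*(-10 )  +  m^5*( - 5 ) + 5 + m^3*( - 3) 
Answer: b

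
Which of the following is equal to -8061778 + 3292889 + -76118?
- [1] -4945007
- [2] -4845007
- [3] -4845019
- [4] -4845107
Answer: 2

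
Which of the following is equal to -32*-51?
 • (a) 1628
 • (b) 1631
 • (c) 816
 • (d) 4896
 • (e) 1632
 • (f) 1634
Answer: e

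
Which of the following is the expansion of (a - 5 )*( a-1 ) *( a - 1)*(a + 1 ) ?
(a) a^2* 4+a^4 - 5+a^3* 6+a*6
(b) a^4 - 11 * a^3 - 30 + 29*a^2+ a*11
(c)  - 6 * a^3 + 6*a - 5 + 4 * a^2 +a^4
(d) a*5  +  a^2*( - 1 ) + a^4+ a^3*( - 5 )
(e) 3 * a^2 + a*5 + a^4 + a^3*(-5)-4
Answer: c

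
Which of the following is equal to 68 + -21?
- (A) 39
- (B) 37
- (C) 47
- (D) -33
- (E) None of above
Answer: C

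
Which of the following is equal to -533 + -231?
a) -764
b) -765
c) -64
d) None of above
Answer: a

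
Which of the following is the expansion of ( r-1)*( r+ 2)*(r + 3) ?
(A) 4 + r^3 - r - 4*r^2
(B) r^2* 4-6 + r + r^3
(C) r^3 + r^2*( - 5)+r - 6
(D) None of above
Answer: B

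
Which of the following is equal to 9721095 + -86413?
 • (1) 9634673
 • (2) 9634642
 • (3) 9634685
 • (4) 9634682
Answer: 4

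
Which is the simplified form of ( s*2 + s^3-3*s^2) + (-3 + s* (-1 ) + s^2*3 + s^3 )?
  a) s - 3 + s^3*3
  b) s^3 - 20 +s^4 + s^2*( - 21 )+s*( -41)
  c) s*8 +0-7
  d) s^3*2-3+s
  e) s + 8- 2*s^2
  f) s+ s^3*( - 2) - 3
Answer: d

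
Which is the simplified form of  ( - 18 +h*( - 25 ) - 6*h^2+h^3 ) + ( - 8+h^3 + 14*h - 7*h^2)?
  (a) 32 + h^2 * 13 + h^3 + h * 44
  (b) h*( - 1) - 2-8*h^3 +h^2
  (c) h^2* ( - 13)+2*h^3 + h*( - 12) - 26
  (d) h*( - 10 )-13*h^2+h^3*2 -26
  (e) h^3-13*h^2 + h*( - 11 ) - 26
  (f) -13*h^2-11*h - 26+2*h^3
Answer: f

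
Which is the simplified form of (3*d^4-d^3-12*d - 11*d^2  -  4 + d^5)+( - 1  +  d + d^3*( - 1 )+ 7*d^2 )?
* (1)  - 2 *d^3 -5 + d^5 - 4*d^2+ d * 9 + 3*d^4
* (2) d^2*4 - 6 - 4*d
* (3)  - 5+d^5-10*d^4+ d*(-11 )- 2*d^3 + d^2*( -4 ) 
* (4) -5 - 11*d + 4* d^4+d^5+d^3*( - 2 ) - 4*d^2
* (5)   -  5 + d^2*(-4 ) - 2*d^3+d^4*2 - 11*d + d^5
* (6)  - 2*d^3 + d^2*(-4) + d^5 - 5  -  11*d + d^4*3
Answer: 6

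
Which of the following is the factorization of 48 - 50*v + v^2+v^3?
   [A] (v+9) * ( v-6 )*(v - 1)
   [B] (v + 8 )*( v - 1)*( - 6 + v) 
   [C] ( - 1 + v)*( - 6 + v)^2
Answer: B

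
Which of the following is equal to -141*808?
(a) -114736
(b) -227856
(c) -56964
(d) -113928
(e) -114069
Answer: d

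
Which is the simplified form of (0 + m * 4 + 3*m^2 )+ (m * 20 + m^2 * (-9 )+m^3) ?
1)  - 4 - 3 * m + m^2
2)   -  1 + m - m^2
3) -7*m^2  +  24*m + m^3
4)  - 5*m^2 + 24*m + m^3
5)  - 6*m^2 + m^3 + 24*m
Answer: 5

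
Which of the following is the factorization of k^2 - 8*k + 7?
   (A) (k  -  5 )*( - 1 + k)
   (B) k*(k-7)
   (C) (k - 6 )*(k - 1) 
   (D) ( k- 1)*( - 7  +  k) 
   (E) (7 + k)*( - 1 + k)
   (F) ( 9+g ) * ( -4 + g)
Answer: D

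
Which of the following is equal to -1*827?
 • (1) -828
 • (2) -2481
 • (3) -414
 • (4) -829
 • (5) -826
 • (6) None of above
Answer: 6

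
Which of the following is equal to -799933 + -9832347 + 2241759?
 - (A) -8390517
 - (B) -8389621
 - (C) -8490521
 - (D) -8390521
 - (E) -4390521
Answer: D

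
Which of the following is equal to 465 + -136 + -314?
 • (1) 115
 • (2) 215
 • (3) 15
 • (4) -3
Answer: 3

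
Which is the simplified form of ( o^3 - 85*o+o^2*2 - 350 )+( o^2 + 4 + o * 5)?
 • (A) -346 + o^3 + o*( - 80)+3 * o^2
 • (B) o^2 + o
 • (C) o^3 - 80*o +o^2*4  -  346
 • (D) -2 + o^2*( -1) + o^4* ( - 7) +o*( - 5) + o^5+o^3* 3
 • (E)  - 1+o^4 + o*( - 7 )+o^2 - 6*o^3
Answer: A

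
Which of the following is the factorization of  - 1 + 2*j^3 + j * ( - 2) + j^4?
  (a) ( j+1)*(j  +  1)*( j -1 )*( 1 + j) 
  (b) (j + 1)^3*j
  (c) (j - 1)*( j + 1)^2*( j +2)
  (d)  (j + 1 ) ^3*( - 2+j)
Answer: a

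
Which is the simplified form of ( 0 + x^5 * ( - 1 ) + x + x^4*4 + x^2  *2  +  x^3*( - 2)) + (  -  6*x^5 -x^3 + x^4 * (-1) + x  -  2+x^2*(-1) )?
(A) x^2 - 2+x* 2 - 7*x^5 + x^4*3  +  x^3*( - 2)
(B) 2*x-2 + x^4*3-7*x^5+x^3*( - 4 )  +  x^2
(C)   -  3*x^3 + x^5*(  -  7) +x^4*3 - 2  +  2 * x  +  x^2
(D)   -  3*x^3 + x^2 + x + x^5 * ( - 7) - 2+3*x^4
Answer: C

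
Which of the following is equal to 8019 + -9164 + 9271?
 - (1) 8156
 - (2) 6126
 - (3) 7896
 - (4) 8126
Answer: 4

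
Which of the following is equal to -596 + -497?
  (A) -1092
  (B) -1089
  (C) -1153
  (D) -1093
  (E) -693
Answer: D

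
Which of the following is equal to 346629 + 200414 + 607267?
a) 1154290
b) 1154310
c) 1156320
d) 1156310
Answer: b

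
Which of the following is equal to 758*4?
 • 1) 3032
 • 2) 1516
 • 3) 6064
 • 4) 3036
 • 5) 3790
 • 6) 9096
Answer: 1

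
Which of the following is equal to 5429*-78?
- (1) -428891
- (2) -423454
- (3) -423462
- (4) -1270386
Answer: 3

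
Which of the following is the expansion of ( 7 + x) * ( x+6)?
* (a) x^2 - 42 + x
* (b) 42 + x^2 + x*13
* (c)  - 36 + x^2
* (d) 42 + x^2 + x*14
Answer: b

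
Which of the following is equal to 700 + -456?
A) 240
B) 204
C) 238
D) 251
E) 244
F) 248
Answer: E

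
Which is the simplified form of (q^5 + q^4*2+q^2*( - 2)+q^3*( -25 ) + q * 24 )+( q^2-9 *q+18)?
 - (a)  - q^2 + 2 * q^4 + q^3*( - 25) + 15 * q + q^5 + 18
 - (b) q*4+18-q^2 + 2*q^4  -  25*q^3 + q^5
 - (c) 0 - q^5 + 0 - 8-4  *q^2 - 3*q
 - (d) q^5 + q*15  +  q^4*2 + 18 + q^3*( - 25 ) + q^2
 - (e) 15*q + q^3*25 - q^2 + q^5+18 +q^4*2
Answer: a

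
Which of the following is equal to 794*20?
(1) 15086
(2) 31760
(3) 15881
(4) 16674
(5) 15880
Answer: 5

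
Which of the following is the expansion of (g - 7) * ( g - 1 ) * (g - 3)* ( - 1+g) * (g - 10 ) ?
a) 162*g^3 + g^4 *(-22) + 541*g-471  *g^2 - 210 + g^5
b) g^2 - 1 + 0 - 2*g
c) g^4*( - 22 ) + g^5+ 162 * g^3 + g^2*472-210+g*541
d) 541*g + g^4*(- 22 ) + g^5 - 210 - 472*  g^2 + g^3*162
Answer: d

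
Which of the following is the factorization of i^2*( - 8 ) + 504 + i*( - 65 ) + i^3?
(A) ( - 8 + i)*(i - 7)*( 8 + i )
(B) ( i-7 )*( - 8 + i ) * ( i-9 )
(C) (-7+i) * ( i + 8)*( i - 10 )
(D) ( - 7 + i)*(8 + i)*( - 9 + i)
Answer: D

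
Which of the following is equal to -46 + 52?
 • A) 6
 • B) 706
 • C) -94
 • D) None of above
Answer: A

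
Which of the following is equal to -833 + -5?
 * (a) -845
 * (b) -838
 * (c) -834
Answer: b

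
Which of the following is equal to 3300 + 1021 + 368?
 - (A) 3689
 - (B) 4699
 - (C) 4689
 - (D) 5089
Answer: C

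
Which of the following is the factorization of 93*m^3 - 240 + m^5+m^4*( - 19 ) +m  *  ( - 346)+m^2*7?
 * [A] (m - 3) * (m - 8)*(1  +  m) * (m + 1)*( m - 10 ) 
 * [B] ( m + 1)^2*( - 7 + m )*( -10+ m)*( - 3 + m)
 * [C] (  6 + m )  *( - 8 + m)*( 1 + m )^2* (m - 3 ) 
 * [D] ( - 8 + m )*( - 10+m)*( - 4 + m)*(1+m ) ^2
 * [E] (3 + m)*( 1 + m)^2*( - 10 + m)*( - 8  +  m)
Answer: A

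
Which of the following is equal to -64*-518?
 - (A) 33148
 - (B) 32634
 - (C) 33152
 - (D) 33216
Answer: C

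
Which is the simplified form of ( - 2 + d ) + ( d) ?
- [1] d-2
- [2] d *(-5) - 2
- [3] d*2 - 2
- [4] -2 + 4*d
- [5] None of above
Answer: 3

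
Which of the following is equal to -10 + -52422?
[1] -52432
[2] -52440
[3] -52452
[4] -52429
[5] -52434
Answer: 1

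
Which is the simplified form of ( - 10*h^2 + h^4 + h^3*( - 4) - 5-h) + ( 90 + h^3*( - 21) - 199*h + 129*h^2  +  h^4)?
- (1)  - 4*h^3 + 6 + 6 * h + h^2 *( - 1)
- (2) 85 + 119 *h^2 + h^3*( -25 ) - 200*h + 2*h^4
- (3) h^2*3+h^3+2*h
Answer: 2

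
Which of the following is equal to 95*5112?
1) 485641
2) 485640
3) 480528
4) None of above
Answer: 2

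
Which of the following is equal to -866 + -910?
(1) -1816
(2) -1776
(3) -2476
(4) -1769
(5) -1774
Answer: 2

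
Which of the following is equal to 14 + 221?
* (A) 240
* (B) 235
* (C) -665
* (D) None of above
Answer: B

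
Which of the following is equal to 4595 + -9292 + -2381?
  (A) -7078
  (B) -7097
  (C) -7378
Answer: A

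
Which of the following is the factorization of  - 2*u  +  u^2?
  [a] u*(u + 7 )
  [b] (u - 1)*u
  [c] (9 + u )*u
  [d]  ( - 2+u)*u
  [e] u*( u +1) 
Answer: d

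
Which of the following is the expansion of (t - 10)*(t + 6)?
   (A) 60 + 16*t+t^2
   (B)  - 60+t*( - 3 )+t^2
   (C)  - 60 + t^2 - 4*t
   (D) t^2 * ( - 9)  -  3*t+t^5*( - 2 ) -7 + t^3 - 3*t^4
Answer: C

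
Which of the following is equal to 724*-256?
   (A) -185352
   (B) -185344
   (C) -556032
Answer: B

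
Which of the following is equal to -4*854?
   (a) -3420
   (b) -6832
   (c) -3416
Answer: c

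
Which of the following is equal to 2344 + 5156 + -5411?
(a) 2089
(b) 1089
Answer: a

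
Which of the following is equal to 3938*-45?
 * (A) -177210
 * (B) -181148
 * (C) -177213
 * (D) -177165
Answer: A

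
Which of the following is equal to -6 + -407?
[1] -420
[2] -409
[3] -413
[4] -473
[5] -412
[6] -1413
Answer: 3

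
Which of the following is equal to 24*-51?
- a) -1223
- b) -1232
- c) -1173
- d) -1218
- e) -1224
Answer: e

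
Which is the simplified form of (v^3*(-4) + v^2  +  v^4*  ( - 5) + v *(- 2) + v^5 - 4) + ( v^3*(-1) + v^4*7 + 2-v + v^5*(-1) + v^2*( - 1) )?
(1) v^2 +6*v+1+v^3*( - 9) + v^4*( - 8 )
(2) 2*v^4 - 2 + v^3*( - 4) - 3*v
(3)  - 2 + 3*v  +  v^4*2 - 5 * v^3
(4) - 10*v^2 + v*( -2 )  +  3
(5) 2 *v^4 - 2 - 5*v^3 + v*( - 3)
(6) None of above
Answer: 5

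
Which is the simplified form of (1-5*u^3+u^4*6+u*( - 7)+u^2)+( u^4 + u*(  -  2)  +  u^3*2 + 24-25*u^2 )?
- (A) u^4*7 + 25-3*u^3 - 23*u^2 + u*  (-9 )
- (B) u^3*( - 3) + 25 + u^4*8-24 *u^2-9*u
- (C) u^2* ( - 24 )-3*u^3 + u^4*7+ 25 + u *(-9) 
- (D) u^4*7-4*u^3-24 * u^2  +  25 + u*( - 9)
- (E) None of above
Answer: C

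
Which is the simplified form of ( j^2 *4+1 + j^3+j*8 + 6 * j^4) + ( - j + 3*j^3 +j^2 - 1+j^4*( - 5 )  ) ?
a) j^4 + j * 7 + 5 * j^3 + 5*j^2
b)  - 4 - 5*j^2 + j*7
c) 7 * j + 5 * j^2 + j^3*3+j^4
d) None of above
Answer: d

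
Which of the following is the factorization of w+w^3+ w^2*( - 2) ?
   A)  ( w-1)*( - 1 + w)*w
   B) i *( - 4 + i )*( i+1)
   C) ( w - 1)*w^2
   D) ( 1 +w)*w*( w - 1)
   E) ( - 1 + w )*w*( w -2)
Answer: A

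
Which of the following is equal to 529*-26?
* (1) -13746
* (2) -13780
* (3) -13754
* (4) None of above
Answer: 3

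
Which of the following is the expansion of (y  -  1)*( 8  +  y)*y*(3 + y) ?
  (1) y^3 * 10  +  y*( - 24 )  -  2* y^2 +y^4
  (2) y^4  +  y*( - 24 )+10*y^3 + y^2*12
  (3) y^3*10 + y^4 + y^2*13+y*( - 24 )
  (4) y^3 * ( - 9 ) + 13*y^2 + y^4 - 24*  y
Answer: 3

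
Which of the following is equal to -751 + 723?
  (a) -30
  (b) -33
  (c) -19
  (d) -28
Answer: d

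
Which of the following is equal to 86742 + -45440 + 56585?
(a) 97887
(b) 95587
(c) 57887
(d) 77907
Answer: a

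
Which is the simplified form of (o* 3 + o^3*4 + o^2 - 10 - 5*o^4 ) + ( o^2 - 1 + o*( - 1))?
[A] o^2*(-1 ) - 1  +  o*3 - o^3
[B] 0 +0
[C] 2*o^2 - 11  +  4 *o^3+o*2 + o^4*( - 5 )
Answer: C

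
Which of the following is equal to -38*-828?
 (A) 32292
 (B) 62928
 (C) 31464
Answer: C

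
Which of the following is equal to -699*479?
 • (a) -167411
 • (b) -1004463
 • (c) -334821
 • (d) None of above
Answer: c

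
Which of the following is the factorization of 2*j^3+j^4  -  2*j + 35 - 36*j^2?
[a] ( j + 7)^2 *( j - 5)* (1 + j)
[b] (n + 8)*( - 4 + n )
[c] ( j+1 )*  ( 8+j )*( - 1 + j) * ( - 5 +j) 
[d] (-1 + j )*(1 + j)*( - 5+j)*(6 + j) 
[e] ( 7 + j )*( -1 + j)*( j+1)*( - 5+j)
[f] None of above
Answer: e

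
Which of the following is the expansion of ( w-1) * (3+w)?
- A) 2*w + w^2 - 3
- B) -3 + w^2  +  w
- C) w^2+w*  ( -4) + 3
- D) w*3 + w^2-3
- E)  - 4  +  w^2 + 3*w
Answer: A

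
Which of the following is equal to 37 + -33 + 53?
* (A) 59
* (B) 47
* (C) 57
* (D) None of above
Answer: C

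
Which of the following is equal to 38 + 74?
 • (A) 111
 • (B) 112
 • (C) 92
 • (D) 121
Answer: B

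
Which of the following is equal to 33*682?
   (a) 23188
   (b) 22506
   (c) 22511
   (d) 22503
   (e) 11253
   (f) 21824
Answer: b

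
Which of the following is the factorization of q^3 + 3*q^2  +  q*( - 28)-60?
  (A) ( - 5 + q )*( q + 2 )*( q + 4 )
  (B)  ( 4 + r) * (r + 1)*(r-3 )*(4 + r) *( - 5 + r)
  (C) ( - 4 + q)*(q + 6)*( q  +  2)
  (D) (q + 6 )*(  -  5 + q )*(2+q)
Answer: D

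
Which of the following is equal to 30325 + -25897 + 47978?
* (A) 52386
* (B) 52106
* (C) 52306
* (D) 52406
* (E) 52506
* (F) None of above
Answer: D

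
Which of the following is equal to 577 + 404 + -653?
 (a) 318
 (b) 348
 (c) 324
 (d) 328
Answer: d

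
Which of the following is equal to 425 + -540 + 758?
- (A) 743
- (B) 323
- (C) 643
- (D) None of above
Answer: C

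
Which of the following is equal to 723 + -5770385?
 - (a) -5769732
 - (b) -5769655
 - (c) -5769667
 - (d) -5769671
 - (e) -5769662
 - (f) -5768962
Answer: e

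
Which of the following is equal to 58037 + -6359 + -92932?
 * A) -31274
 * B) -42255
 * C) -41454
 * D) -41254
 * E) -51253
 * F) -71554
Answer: D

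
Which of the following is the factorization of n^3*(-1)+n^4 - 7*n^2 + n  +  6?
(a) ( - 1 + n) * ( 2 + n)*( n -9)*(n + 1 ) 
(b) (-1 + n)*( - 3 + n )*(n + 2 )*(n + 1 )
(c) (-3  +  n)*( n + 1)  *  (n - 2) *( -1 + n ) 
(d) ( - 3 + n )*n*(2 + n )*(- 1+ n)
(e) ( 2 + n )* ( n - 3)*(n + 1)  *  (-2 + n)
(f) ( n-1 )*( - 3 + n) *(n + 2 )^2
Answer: b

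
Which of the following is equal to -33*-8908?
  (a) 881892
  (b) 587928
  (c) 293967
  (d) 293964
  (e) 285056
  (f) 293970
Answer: d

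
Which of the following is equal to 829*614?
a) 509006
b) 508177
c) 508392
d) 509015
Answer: a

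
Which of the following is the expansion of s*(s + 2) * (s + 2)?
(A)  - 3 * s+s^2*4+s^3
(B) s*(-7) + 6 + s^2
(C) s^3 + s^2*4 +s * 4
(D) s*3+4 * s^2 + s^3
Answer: C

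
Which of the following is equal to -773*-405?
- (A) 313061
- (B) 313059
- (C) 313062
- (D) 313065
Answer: D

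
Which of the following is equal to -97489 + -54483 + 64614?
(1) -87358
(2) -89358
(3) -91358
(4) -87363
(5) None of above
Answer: 1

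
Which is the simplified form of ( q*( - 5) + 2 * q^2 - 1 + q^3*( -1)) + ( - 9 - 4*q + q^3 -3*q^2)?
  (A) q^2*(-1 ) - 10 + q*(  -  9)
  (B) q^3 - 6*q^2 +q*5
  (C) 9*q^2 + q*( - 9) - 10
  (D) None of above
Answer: A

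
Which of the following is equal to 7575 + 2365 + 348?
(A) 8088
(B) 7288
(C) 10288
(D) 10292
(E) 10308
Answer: C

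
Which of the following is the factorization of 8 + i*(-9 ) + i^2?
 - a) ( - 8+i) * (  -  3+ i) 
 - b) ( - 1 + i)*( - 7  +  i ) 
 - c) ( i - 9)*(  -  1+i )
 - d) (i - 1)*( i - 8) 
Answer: d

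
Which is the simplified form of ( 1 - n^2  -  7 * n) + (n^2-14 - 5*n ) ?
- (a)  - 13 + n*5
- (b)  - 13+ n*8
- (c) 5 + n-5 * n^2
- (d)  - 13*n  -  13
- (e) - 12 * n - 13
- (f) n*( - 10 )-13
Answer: e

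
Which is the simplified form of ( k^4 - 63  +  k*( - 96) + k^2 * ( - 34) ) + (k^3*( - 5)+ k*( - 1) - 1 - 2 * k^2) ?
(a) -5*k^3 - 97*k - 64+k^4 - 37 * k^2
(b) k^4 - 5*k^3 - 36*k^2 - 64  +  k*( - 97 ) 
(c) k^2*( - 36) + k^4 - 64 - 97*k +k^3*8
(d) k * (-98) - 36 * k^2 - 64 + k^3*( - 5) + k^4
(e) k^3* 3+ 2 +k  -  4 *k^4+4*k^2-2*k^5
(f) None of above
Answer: b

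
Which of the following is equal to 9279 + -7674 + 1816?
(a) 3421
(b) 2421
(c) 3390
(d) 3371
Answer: a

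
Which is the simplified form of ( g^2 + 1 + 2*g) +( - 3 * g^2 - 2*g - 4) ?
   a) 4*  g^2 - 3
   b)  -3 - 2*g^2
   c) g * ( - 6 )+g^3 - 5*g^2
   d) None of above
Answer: b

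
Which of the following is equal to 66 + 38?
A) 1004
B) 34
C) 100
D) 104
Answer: D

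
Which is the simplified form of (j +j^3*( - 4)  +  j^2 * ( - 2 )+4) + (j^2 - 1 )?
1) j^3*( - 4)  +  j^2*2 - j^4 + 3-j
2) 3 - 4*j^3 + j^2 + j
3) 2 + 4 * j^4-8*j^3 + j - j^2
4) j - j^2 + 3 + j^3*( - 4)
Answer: 4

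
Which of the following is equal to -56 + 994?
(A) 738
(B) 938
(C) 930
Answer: B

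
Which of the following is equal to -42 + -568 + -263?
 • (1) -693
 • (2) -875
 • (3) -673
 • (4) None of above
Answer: 4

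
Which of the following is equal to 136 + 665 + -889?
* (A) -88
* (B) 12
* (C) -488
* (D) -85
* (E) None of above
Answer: A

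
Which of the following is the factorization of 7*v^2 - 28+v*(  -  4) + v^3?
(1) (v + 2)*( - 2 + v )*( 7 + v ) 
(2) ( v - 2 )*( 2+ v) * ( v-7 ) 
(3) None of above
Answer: 1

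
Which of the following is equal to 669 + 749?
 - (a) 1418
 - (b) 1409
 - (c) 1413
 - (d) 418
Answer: a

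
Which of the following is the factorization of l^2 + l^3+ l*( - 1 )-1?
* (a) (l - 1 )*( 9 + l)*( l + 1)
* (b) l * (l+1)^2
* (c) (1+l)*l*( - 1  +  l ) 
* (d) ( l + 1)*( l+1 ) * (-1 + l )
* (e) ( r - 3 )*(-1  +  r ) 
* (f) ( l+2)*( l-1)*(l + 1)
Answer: d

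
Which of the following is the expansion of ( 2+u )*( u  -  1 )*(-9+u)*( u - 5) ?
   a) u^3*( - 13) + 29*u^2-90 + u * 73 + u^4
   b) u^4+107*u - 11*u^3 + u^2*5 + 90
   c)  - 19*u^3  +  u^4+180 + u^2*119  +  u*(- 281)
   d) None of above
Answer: a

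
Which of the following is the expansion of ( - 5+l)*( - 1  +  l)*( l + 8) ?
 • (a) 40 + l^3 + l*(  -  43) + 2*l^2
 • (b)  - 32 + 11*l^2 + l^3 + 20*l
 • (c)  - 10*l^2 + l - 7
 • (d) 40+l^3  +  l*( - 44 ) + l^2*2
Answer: a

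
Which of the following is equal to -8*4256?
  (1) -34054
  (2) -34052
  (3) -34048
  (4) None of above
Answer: 3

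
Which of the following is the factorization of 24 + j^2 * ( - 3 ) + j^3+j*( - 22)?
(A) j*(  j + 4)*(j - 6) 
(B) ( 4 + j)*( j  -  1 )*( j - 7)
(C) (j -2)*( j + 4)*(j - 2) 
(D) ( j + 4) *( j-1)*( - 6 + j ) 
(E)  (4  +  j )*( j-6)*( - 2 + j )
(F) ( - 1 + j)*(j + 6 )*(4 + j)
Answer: D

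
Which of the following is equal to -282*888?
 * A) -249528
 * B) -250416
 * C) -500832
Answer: B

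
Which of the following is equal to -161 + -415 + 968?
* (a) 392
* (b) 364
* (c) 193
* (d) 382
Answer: a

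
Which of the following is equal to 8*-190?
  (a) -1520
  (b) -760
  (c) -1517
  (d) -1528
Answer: a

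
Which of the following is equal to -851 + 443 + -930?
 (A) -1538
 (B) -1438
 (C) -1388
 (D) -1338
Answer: D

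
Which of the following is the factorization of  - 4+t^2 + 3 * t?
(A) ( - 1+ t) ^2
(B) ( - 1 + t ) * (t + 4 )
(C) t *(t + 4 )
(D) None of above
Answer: B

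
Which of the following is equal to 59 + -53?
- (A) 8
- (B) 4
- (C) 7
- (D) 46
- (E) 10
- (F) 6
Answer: F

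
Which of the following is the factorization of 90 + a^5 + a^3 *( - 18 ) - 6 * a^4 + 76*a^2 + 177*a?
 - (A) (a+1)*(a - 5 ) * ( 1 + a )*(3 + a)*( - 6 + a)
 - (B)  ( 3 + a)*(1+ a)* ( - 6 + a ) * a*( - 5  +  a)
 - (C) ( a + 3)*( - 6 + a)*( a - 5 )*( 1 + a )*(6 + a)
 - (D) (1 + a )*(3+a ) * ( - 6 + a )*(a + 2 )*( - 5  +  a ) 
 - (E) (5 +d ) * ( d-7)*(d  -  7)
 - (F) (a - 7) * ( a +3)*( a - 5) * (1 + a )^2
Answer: A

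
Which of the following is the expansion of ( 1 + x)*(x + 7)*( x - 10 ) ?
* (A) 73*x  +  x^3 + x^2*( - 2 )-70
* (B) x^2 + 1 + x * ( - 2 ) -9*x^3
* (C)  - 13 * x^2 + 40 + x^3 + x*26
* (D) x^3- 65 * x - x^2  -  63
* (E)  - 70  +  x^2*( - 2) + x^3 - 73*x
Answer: E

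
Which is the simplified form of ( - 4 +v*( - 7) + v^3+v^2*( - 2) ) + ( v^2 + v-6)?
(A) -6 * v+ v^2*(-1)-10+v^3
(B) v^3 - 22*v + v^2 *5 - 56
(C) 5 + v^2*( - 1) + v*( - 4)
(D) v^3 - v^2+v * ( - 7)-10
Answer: A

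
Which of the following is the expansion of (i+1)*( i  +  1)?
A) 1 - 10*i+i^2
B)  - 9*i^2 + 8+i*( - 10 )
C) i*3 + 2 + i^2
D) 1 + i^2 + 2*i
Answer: D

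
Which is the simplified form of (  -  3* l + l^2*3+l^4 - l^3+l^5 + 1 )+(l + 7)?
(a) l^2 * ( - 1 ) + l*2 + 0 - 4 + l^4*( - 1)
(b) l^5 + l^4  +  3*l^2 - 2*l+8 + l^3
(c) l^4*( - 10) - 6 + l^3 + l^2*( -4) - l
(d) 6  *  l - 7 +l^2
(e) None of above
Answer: e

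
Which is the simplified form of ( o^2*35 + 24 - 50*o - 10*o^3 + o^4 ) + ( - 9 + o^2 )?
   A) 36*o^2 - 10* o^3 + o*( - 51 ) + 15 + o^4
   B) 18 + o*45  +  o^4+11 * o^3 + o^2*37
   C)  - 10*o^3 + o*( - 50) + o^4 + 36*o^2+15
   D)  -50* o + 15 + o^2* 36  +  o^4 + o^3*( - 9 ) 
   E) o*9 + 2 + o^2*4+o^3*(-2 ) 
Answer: C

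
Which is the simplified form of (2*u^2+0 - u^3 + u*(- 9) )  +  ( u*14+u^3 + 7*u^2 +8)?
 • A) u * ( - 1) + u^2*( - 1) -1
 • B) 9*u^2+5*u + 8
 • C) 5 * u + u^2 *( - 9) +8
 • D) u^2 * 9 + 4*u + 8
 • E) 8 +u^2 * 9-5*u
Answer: B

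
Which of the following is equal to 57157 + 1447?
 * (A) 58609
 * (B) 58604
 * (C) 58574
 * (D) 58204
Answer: B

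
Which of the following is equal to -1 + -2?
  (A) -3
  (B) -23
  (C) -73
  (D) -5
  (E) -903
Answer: A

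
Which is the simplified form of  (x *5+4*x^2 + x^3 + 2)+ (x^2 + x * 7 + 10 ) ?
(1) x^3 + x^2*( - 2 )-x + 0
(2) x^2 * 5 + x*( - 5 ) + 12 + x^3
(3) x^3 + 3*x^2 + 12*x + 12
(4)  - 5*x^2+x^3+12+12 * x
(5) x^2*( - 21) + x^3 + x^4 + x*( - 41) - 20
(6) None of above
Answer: 6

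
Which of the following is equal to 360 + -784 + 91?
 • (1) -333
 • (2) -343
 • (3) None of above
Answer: 1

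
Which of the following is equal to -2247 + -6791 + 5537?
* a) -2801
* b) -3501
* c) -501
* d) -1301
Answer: b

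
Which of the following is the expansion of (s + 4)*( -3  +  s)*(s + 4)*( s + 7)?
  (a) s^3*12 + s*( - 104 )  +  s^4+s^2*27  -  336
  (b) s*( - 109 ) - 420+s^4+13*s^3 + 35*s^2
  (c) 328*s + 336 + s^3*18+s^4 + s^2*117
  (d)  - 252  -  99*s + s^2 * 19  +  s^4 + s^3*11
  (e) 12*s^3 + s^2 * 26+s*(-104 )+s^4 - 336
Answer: a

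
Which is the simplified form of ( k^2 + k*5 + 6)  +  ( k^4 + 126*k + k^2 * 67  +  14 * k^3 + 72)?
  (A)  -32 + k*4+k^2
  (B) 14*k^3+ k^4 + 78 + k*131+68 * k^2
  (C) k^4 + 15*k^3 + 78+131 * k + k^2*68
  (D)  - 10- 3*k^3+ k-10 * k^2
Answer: B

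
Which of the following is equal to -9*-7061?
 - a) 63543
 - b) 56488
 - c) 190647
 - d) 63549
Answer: d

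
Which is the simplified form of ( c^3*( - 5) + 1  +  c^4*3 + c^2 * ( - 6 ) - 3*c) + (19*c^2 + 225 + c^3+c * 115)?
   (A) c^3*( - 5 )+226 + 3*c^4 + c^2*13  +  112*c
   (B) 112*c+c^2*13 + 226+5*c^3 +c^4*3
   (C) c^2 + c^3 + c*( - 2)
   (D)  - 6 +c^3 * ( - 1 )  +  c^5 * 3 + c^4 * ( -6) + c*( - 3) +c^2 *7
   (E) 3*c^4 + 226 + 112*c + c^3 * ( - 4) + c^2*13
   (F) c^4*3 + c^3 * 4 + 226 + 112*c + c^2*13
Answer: E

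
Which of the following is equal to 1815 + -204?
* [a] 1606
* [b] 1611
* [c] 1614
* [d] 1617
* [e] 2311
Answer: b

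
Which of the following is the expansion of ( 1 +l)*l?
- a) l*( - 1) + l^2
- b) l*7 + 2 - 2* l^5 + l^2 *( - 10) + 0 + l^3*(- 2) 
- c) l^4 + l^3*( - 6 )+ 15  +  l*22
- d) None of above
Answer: d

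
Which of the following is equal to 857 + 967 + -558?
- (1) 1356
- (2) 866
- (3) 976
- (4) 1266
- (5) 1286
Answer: 4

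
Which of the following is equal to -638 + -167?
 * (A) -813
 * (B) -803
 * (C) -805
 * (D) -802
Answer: C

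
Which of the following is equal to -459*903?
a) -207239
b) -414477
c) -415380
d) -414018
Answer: b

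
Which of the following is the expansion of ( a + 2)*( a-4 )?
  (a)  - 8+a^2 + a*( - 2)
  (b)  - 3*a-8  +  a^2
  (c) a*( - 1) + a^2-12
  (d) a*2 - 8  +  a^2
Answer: a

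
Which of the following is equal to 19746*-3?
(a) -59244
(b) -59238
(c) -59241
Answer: b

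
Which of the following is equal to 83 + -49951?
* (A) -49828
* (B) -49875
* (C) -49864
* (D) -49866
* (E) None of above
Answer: E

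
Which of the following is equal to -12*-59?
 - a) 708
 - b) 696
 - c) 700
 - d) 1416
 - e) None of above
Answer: a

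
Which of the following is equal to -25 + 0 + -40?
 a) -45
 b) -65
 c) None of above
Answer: b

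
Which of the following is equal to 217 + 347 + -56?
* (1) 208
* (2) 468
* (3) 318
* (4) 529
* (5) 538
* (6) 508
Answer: 6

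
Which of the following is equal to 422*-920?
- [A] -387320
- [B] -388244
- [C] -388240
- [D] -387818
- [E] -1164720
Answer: C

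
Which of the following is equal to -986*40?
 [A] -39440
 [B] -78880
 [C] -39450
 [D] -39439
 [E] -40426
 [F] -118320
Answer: A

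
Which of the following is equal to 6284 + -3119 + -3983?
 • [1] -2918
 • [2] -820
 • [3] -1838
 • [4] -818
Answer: 4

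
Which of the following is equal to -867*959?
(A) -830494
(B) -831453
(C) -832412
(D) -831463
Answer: B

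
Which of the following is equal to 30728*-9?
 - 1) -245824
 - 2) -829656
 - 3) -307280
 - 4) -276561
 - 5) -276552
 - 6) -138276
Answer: 5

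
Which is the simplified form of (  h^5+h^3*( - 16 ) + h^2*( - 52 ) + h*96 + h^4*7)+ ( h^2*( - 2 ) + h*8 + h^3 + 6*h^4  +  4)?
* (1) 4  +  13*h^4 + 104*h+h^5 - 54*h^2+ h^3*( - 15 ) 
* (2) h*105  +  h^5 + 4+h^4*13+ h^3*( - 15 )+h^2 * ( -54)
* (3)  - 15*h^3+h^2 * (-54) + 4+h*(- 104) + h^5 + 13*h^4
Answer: 1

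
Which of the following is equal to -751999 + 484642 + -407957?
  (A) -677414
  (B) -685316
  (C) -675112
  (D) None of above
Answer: D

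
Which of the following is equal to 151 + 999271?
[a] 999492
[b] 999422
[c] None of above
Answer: b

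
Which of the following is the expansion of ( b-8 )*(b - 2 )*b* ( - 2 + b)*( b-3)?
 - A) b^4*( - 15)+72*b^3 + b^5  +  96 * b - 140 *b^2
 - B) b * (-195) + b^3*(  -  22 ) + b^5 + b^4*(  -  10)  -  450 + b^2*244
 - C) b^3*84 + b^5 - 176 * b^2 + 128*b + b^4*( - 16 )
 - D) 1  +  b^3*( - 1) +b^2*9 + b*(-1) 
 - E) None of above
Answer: A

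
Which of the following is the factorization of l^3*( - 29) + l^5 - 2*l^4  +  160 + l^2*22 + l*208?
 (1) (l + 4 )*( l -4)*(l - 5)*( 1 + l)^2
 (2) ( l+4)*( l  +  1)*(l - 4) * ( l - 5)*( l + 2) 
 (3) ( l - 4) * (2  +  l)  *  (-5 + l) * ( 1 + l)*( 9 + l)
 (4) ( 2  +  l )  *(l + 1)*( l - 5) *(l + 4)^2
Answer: 2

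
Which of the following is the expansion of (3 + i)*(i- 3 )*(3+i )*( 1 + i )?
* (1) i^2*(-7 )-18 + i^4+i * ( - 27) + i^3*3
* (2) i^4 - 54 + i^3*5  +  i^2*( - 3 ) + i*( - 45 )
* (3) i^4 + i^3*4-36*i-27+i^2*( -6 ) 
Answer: 3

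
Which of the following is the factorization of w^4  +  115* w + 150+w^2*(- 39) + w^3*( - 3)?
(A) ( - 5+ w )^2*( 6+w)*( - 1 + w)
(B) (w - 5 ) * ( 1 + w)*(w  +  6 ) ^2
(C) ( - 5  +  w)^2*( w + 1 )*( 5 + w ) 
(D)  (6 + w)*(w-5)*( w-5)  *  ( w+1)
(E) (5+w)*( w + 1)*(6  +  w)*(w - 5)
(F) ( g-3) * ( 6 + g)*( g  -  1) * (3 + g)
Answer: D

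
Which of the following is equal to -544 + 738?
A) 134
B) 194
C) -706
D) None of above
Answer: B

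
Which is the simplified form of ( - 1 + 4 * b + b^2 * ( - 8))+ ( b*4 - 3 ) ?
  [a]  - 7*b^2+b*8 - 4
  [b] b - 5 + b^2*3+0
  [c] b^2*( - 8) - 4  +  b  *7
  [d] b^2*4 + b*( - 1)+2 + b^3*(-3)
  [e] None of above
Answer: e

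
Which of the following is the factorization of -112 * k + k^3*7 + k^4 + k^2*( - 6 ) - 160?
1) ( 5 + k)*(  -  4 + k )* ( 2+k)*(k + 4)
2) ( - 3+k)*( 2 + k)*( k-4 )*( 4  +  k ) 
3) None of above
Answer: 1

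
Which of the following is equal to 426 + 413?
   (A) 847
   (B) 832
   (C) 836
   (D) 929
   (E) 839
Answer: E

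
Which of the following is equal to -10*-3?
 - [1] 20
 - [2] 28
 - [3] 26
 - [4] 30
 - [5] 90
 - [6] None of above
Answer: 4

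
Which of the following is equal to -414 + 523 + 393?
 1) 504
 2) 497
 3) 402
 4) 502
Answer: 4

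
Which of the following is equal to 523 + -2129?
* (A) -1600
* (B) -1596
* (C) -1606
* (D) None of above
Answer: C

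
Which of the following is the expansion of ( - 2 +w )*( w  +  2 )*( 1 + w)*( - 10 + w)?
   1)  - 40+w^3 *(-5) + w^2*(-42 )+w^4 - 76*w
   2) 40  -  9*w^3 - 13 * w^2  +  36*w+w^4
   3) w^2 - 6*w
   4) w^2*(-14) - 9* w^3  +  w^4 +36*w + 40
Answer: 4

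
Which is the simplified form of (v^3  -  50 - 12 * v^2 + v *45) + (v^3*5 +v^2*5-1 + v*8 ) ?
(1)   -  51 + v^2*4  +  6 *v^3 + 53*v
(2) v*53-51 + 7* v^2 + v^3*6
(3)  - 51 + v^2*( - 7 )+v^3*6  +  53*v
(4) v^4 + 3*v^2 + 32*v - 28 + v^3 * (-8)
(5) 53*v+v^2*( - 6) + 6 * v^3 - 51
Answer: 3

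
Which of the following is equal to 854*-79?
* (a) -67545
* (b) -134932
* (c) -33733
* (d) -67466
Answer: d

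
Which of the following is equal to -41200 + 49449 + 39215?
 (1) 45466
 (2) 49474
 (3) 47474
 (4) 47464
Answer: 4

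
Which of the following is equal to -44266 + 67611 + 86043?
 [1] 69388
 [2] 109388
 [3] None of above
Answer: 2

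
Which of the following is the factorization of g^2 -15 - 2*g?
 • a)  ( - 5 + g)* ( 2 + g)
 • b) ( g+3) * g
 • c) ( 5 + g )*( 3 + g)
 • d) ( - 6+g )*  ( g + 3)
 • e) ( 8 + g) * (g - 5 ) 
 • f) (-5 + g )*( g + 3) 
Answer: f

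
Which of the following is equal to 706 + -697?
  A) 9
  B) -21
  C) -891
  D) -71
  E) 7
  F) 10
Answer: A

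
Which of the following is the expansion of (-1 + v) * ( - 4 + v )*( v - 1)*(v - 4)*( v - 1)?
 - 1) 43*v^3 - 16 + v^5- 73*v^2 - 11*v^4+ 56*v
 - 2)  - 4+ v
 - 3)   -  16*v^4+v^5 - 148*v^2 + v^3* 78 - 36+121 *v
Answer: 1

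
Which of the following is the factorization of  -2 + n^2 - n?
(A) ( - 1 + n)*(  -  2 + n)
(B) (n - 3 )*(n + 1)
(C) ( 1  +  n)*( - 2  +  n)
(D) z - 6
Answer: C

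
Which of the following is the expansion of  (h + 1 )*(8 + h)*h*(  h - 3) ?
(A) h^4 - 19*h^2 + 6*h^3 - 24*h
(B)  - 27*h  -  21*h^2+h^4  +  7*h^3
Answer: A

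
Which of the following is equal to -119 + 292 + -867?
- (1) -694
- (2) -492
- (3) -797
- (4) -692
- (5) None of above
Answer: 1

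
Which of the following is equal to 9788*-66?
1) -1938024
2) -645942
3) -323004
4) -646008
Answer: 4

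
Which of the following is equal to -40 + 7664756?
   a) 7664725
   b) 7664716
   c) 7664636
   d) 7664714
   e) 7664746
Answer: b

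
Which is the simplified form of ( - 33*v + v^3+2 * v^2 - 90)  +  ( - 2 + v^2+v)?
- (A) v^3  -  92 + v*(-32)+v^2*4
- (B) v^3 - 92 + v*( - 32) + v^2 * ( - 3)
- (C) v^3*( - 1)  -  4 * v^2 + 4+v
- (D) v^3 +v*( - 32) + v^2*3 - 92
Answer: D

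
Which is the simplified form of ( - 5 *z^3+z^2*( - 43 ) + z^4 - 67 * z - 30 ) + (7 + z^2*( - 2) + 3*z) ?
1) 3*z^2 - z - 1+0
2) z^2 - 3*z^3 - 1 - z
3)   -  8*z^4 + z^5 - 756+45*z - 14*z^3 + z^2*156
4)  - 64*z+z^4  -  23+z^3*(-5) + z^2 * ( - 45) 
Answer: 4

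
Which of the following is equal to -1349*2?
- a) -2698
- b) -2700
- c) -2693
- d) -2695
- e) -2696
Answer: a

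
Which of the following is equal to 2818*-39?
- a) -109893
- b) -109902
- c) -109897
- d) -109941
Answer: b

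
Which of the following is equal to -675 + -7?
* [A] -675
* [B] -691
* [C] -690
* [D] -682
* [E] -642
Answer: D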